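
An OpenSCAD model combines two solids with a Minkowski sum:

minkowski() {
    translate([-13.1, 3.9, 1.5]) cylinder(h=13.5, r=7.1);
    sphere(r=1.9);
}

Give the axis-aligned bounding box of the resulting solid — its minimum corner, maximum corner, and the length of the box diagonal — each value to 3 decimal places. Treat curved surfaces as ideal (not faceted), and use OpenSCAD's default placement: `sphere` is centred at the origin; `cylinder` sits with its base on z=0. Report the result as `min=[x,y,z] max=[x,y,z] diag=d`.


min=[-22.100,-5.100,-0.400] max=[-4.100,12.900,16.900] diag=30.778

A = translate([-13.1, 3.9, 1.5]) cylinder(h=13.5, r=7.1) → bbox [-20.2,-3.2,1.5] .. [-6,11,15]
B = sphere(r=1.9) → bbox [-1.9,-1.9,-1.9] .. [1.9,1.9,1.9]
lo = A.lo+B.lo = [-20.2-1.9, -3.2-1.9, 1.5-1.9] = [-22.100,-5.100,-0.400]
hi = A.hi+B.hi = [-6+1.9, 11+1.9, 15+1.9] = [-4.100,12.900,16.900]
diag = √(18²+18²+17.3²) = √947.29 = 30.778


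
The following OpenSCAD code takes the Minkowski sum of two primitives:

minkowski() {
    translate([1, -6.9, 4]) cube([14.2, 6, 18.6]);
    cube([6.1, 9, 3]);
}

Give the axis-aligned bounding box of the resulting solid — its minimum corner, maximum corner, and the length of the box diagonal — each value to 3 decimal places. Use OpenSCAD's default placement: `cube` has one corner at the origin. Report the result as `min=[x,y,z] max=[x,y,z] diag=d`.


A = translate([1, -6.9, 4]) cube([14.2, 6, 18.6]) → bbox [1,-6.9,4] .. [15.2,-0.9,22.6]
B = cube([6.1, 9, 3]) → bbox [0,0,0] .. [6.1,9,3]
lo = A.lo+B.lo = [1+0, -6.9+0, 4+0] = [1.000,-6.900,4.000]
hi = A.hi+B.hi = [15.2+6.1, -0.9+9, 22.6+3] = [21.300,8.100,25.600]
diag = √(20.3²+15²+21.6²) = √1103.65 = 33.221

min=[1.000,-6.900,4.000] max=[21.300,8.100,25.600] diag=33.221


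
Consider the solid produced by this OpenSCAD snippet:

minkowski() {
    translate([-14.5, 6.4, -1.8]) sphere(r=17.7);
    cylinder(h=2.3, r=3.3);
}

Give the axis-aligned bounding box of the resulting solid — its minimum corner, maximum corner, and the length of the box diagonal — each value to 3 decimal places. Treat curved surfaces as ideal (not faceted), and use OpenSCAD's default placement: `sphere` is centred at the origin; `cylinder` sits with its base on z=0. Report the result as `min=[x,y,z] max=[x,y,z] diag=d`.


min=[-35.500,-14.600,-19.500] max=[6.500,27.400,18.200] diag=70.351

A = translate([-14.5, 6.4, -1.8]) sphere(r=17.7) → bbox [-32.2,-11.3,-19.5] .. [3.2,24.1,15.9]
B = cylinder(h=2.3, r=3.3) → bbox [-3.3,-3.3,0] .. [3.3,3.3,2.3]
lo = A.lo+B.lo = [-32.2-3.3, -11.3-3.3, -19.5+0] = [-35.500,-14.600,-19.500]
hi = A.hi+B.hi = [3.2+3.3, 24.1+3.3, 15.9+2.3] = [6.500,27.400,18.200]
diag = √(42²+42²+37.7²) = √4949.29 = 70.351


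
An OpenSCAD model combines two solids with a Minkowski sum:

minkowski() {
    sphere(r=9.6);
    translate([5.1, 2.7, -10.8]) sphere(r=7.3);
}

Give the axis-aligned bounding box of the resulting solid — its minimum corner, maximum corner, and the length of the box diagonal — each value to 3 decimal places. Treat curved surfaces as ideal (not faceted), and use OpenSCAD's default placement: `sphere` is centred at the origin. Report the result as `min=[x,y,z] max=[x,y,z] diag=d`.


min=[-11.800,-14.200,-27.700] max=[22.000,19.600,6.100] diag=58.543

A = translate([5.1, 2.7, -10.8]) sphere(r=7.3) → bbox [-2.2,-4.6,-18.1] .. [12.4,10,-3.5]
B = sphere(r=9.6) → bbox [-9.6,-9.6,-9.6] .. [9.6,9.6,9.6]
lo = A.lo+B.lo = [-2.2-9.6, -4.6-9.6, -18.1-9.6] = [-11.800,-14.200,-27.700]
hi = A.hi+B.hi = [12.4+9.6, 10+9.6, -3.5+9.6] = [22.000,19.600,6.100]
diag = √(33.8²+33.8²+33.8²) = √3427.32 = 58.543


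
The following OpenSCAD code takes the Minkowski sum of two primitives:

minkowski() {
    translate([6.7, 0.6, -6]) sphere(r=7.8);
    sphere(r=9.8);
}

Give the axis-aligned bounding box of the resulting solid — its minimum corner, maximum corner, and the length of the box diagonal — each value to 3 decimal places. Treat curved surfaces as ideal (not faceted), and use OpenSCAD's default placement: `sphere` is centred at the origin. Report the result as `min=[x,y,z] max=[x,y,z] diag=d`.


A = translate([6.7, 0.6, -6]) sphere(r=7.8) → bbox [-1.1,-7.2,-13.8] .. [14.5,8.4,1.8]
B = sphere(r=9.8) → bbox [-9.8,-9.8,-9.8] .. [9.8,9.8,9.8]
lo = A.lo+B.lo = [-1.1-9.8, -7.2-9.8, -13.8-9.8] = [-10.900,-17.000,-23.600]
hi = A.hi+B.hi = [14.5+9.8, 8.4+9.8, 1.8+9.8] = [24.300,18.200,11.600]
diag = √(35.2²+35.2²+35.2²) = √3717.12 = 60.968

min=[-10.900,-17.000,-23.600] max=[24.300,18.200,11.600] diag=60.968


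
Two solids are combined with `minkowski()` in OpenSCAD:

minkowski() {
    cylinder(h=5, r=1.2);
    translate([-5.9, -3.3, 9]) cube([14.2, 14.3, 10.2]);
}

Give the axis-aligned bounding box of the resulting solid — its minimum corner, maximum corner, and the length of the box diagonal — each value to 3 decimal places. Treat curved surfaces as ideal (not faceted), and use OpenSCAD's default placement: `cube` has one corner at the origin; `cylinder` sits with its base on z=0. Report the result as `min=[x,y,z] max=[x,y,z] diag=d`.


min=[-7.100,-4.500,9.000] max=[9.500,12.200,24.200] diag=28.027

A = translate([-5.9, -3.3, 9]) cube([14.2, 14.3, 10.2]) → bbox [-5.9,-3.3,9] .. [8.3,11,19.2]
B = cylinder(h=5, r=1.2) → bbox [-1.2,-1.2,0] .. [1.2,1.2,5]
lo = A.lo+B.lo = [-5.9-1.2, -3.3-1.2, 9+0] = [-7.100,-4.500,9.000]
hi = A.hi+B.hi = [8.3+1.2, 11+1.2, 19.2+5] = [9.500,12.200,24.200]
diag = √(16.6²+16.7²+15.2²) = √785.49 = 28.027


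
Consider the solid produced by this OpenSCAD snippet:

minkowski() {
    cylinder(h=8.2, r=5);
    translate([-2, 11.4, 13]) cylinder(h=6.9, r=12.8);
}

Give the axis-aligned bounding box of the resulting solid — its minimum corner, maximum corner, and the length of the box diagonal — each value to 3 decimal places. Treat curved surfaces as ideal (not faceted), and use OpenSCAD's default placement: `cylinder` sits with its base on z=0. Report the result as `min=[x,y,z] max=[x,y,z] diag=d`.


A = translate([-2, 11.4, 13]) cylinder(h=6.9, r=12.8) → bbox [-14.8,-1.4,13] .. [10.8,24.2,19.9]
B = cylinder(h=8.2, r=5) → bbox [-5,-5,0] .. [5,5,8.2]
lo = A.lo+B.lo = [-14.8-5, -1.4-5, 13+0] = [-19.800,-6.400,13.000]
hi = A.hi+B.hi = [10.8+5, 24.2+5, 19.9+8.2] = [15.800,29.200,28.100]
diag = √(35.6²+35.6²+15.1²) = √2762.73 = 52.562

min=[-19.800,-6.400,13.000] max=[15.800,29.200,28.100] diag=52.562


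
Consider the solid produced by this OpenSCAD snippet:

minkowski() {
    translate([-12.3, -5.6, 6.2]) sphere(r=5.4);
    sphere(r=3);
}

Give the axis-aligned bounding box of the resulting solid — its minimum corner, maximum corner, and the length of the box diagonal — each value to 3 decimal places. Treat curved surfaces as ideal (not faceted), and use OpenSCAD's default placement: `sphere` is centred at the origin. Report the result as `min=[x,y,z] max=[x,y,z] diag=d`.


A = translate([-12.3, -5.6, 6.2]) sphere(r=5.4) → bbox [-17.7,-11,0.8] .. [-6.9,-0.2,11.6]
B = sphere(r=3) → bbox [-3,-3,-3] .. [3,3,3]
lo = A.lo+B.lo = [-17.7-3, -11-3, 0.8-3] = [-20.700,-14.000,-2.200]
hi = A.hi+B.hi = [-6.9+3, -0.2+3, 11.6+3] = [-3.900,2.800,14.600]
diag = √(16.8²+16.8²+16.8²) = √846.72 = 29.098

min=[-20.700,-14.000,-2.200] max=[-3.900,2.800,14.600] diag=29.098


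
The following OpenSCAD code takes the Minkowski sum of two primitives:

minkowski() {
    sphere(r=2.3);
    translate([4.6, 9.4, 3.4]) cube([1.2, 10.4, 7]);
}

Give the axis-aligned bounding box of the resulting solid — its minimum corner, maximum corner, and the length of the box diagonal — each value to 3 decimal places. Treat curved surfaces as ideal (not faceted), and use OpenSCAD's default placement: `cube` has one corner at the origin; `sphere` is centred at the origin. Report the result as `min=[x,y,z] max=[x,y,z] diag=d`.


min=[2.300,7.100,1.100] max=[8.100,22.100,12.700] diag=19.829

A = translate([4.6, 9.4, 3.4]) cube([1.2, 10.4, 7]) → bbox [4.6,9.4,3.4] .. [5.8,19.8,10.4]
B = sphere(r=2.3) → bbox [-2.3,-2.3,-2.3] .. [2.3,2.3,2.3]
lo = A.lo+B.lo = [4.6-2.3, 9.4-2.3, 3.4-2.3] = [2.300,7.100,1.100]
hi = A.hi+B.hi = [5.8+2.3, 19.8+2.3, 10.4+2.3] = [8.100,22.100,12.700]
diag = √(5.8²+15²+11.6²) = √393.2 = 19.829


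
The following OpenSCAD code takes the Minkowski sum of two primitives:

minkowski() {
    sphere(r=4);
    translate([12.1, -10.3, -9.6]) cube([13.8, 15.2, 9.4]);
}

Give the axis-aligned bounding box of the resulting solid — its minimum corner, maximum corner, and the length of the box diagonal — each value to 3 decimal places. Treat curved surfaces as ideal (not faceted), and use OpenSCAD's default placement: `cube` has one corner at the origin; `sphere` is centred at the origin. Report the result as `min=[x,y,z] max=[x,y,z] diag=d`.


A = translate([12.1, -10.3, -9.6]) cube([13.8, 15.2, 9.4]) → bbox [12.1,-10.3,-9.6] .. [25.9,4.9,-0.2]
B = sphere(r=4) → bbox [-4,-4,-4] .. [4,4,4]
lo = A.lo+B.lo = [12.1-4, -10.3-4, -9.6-4] = [8.100,-14.300,-13.600]
hi = A.hi+B.hi = [25.9+4, 4.9+4, -0.2+4] = [29.900,8.900,3.800]
diag = √(21.8²+23.2²+17.4²) = √1316.24 = 36.280

min=[8.100,-14.300,-13.600] max=[29.900,8.900,3.800] diag=36.280


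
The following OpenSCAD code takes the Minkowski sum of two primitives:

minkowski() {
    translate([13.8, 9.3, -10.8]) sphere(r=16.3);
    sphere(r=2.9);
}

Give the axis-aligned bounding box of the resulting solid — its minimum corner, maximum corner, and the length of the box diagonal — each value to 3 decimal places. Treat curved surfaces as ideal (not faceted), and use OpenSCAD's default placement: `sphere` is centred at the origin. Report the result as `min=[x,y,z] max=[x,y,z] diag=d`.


min=[-5.400,-9.900,-30.000] max=[33.000,28.500,8.400] diag=66.511

A = translate([13.8, 9.3, -10.8]) sphere(r=16.3) → bbox [-2.5,-7,-27.1] .. [30.1,25.6,5.5]
B = sphere(r=2.9) → bbox [-2.9,-2.9,-2.9] .. [2.9,2.9,2.9]
lo = A.lo+B.lo = [-2.5-2.9, -7-2.9, -27.1-2.9] = [-5.400,-9.900,-30.000]
hi = A.hi+B.hi = [30.1+2.9, 25.6+2.9, 5.5+2.9] = [33.000,28.500,8.400]
diag = √(38.4²+38.4²+38.4²) = √4423.68 = 66.511


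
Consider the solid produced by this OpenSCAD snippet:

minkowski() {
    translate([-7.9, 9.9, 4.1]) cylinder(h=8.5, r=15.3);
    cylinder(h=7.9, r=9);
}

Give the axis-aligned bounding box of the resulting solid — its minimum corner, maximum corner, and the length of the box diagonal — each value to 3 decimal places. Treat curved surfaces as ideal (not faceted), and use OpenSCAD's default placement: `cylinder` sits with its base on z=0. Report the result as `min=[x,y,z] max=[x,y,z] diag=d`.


min=[-32.200,-14.400,4.100] max=[16.400,34.200,20.500] diag=70.660

A = translate([-7.9, 9.9, 4.1]) cylinder(h=8.5, r=15.3) → bbox [-23.2,-5.4,4.1] .. [7.4,25.2,12.6]
B = cylinder(h=7.9, r=9) → bbox [-9,-9,0] .. [9,9,7.9]
lo = A.lo+B.lo = [-23.2-9, -5.4-9, 4.1+0] = [-32.200,-14.400,4.100]
hi = A.hi+B.hi = [7.4+9, 25.2+9, 12.6+7.9] = [16.400,34.200,20.500]
diag = √(48.6²+48.6²+16.4²) = √4992.88 = 70.660


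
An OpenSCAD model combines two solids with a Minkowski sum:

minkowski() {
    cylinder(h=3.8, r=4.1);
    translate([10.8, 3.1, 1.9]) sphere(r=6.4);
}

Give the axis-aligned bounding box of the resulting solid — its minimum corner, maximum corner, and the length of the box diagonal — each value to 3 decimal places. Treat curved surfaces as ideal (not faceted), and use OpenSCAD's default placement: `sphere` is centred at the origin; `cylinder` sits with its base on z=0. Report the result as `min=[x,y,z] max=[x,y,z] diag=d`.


A = translate([10.8, 3.1, 1.9]) sphere(r=6.4) → bbox [4.4,-3.3,-4.5] .. [17.2,9.5,8.3]
B = cylinder(h=3.8, r=4.1) → bbox [-4.1,-4.1,0] .. [4.1,4.1,3.8]
lo = A.lo+B.lo = [4.4-4.1, -3.3-4.1, -4.5+0] = [0.300,-7.400,-4.500]
hi = A.hi+B.hi = [17.2+4.1, 9.5+4.1, 8.3+3.8] = [21.300,13.600,12.100]
diag = √(21²+21²+16.6²) = √1157.56 = 34.023

min=[0.300,-7.400,-4.500] max=[21.300,13.600,12.100] diag=34.023


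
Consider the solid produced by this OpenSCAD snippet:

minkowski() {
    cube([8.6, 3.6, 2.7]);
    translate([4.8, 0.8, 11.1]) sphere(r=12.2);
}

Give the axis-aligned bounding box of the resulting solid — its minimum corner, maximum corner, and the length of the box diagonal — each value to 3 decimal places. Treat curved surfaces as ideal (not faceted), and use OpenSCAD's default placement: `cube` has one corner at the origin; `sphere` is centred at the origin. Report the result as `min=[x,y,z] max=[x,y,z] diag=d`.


min=[-7.400,-11.400,-1.100] max=[25.600,16.600,26.000] diag=51.063

A = translate([4.8, 0.8, 11.1]) sphere(r=12.2) → bbox [-7.4,-11.4,-1.1] .. [17,13,23.3]
B = cube([8.6, 3.6, 2.7]) → bbox [0,0,0] .. [8.6,3.6,2.7]
lo = A.lo+B.lo = [-7.4+0, -11.4+0, -1.1+0] = [-7.400,-11.400,-1.100]
hi = A.hi+B.hi = [17+8.6, 13+3.6, 23.3+2.7] = [25.600,16.600,26.000]
diag = √(33²+28²+27.1²) = √2607.41 = 51.063


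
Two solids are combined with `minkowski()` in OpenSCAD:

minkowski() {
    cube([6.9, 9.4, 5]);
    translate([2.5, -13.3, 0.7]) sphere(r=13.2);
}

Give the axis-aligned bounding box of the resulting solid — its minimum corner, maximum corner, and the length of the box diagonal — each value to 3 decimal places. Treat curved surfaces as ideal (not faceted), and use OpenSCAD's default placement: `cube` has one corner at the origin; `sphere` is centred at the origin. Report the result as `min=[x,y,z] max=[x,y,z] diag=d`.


min=[-10.700,-26.500,-12.500] max=[22.600,9.300,18.900] diag=58.108

A = translate([2.5, -13.3, 0.7]) sphere(r=13.2) → bbox [-10.7,-26.5,-12.5] .. [15.7,-0.1,13.9]
B = cube([6.9, 9.4, 5]) → bbox [0,0,0] .. [6.9,9.4,5]
lo = A.lo+B.lo = [-10.7+0, -26.5+0, -12.5+0] = [-10.700,-26.500,-12.500]
hi = A.hi+B.hi = [15.7+6.9, -0.1+9.4, 13.9+5] = [22.600,9.300,18.900]
diag = √(33.3²+35.8²+31.4²) = √3376.49 = 58.108


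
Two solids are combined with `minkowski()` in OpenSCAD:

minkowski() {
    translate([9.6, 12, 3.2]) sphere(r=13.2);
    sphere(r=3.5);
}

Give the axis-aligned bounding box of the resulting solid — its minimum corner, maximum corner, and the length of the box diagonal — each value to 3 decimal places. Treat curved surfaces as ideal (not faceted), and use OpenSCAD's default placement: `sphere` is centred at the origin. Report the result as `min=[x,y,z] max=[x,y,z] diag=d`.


A = translate([9.6, 12, 3.2]) sphere(r=13.2) → bbox [-3.6,-1.2,-10] .. [22.8,25.2,16.4]
B = sphere(r=3.5) → bbox [-3.5,-3.5,-3.5] .. [3.5,3.5,3.5]
lo = A.lo+B.lo = [-3.6-3.5, -1.2-3.5, -10-3.5] = [-7.100,-4.700,-13.500]
hi = A.hi+B.hi = [22.8+3.5, 25.2+3.5, 16.4+3.5] = [26.300,28.700,19.900]
diag = √(33.4²+33.4²+33.4²) = √3346.68 = 57.850

min=[-7.100,-4.700,-13.500] max=[26.300,28.700,19.900] diag=57.850


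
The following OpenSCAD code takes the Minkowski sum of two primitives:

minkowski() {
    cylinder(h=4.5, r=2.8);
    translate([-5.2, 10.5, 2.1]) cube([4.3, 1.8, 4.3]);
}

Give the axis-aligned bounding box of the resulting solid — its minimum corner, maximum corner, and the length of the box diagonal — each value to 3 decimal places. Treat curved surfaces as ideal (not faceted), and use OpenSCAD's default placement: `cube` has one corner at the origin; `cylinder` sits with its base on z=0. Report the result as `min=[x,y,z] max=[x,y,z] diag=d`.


A = translate([-5.2, 10.5, 2.1]) cube([4.3, 1.8, 4.3]) → bbox [-5.2,10.5,2.1] .. [-0.9,12.3,6.4]
B = cylinder(h=4.5, r=2.8) → bbox [-2.8,-2.8,0] .. [2.8,2.8,4.5]
lo = A.lo+B.lo = [-5.2-2.8, 10.5-2.8, 2.1+0] = [-8.000,7.700,2.100]
hi = A.hi+B.hi = [-0.9+2.8, 12.3+2.8, 6.4+4.5] = [1.900,15.100,10.900]
diag = √(9.9²+7.4²+8.8²) = √230.21 = 15.173

min=[-8.000,7.700,2.100] max=[1.900,15.100,10.900] diag=15.173


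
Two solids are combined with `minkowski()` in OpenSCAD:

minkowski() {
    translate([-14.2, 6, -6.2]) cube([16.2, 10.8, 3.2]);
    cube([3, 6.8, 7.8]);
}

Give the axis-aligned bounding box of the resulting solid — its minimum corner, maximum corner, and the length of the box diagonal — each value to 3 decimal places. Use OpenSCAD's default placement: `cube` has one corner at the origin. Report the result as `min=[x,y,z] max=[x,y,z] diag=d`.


A = translate([-14.2, 6, -6.2]) cube([16.2, 10.8, 3.2]) → bbox [-14.2,6,-6.2] .. [2,16.8,-3]
B = cube([3, 6.8, 7.8]) → bbox [0,0,0] .. [3,6.8,7.8]
lo = A.lo+B.lo = [-14.2+0, 6+0, -6.2+0] = [-14.200,6.000,-6.200]
hi = A.hi+B.hi = [2+3, 16.8+6.8, -3+7.8] = [5.000,23.600,4.800]
diag = √(19.2²+17.6²+11²) = √799.4 = 28.274

min=[-14.200,6.000,-6.200] max=[5.000,23.600,4.800] diag=28.274


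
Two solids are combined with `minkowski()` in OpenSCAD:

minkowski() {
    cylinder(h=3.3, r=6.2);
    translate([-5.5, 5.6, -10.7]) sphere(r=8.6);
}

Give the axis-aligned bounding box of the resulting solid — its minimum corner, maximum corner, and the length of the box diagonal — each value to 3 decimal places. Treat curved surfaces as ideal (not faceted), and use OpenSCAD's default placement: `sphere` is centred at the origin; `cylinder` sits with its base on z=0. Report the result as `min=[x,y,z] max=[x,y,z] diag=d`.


A = translate([-5.5, 5.6, -10.7]) sphere(r=8.6) → bbox [-14.1,-3,-19.3] .. [3.1,14.2,-2.1]
B = cylinder(h=3.3, r=6.2) → bbox [-6.2,-6.2,0] .. [6.2,6.2,3.3]
lo = A.lo+B.lo = [-14.1-6.2, -3-6.2, -19.3+0] = [-20.300,-9.200,-19.300]
hi = A.hi+B.hi = [3.1+6.2, 14.2+6.2, -2.1+3.3] = [9.300,20.400,1.200]
diag = √(29.6²+29.6²+20.5²) = √2172.57 = 46.611

min=[-20.300,-9.200,-19.300] max=[9.300,20.400,1.200] diag=46.611


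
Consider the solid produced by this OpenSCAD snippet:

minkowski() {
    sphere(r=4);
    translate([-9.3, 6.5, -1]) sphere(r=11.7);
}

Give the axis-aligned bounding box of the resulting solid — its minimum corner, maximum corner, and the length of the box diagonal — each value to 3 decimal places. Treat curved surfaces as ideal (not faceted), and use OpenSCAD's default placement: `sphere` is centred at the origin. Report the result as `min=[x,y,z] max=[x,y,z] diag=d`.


min=[-25.000,-9.200,-16.700] max=[6.400,22.200,14.700] diag=54.386

A = translate([-9.3, 6.5, -1]) sphere(r=11.7) → bbox [-21,-5.2,-12.7] .. [2.4,18.2,10.7]
B = sphere(r=4) → bbox [-4,-4,-4] .. [4,4,4]
lo = A.lo+B.lo = [-21-4, -5.2-4, -12.7-4] = [-25.000,-9.200,-16.700]
hi = A.hi+B.hi = [2.4+4, 18.2+4, 10.7+4] = [6.400,22.200,14.700]
diag = √(31.4²+31.4²+31.4²) = √2957.88 = 54.386


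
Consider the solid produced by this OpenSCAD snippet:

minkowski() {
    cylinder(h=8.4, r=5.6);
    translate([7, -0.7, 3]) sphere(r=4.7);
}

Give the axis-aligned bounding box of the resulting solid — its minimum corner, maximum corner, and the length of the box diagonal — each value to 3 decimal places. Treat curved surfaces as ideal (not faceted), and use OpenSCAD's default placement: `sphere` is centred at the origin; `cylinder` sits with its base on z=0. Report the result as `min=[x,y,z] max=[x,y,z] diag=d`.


min=[-3.300,-11.000,-1.700] max=[17.300,9.600,16.100] diag=34.140

A = translate([7, -0.7, 3]) sphere(r=4.7) → bbox [2.3,-5.4,-1.7] .. [11.7,4,7.7]
B = cylinder(h=8.4, r=5.6) → bbox [-5.6,-5.6,0] .. [5.6,5.6,8.4]
lo = A.lo+B.lo = [2.3-5.6, -5.4-5.6, -1.7+0] = [-3.300,-11.000,-1.700]
hi = A.hi+B.hi = [11.7+5.6, 4+5.6, 7.7+8.4] = [17.300,9.600,16.100]
diag = √(20.6²+20.6²+17.8²) = √1165.56 = 34.140


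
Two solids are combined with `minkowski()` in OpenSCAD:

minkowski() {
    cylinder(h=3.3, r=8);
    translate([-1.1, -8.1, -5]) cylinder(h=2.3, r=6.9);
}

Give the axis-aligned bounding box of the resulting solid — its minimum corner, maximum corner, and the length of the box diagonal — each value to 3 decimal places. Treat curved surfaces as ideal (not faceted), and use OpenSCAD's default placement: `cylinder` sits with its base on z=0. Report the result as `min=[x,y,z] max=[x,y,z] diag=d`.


A = translate([-1.1, -8.1, -5]) cylinder(h=2.3, r=6.9) → bbox [-8,-15,-5] .. [5.8,-1.2,-2.7]
B = cylinder(h=3.3, r=8) → bbox [-8,-8,0] .. [8,8,3.3]
lo = A.lo+B.lo = [-8-8, -15-8, -5+0] = [-16.000,-23.000,-5.000]
hi = A.hi+B.hi = [5.8+8, -1.2+8, -2.7+3.3] = [13.800,6.800,0.600]
diag = √(29.8²+29.8²+5.6²) = √1807.44 = 42.514

min=[-16.000,-23.000,-5.000] max=[13.800,6.800,0.600] diag=42.514


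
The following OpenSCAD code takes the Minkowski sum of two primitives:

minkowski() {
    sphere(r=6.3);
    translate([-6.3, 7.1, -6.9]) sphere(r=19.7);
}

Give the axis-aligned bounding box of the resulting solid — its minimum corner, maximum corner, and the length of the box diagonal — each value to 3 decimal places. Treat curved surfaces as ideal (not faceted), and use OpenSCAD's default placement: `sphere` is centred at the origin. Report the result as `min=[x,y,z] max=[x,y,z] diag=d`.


min=[-32.300,-18.900,-32.900] max=[19.700,33.100,19.100] diag=90.067

A = translate([-6.3, 7.1, -6.9]) sphere(r=19.7) → bbox [-26,-12.6,-26.6] .. [13.4,26.8,12.8]
B = sphere(r=6.3) → bbox [-6.3,-6.3,-6.3] .. [6.3,6.3,6.3]
lo = A.lo+B.lo = [-26-6.3, -12.6-6.3, -26.6-6.3] = [-32.300,-18.900,-32.900]
hi = A.hi+B.hi = [13.4+6.3, 26.8+6.3, 12.8+6.3] = [19.700,33.100,19.100]
diag = √(52²+52²+52²) = √8112 = 90.067


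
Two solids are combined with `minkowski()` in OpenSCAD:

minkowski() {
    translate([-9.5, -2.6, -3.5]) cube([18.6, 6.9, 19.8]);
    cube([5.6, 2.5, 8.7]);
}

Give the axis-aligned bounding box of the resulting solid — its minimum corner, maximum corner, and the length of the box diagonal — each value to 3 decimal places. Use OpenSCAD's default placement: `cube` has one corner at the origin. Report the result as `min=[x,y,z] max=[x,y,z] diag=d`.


min=[-9.500,-2.600,-3.500] max=[14.700,6.800,25.000] diag=38.552

A = translate([-9.5, -2.6, -3.5]) cube([18.6, 6.9, 19.8]) → bbox [-9.5,-2.6,-3.5] .. [9.1,4.3,16.3]
B = cube([5.6, 2.5, 8.7]) → bbox [0,0,0] .. [5.6,2.5,8.7]
lo = A.lo+B.lo = [-9.5+0, -2.6+0, -3.5+0] = [-9.500,-2.600,-3.500]
hi = A.hi+B.hi = [9.1+5.6, 4.3+2.5, 16.3+8.7] = [14.700,6.800,25.000]
diag = √(24.2²+9.4²+28.5²) = √1486.25 = 38.552


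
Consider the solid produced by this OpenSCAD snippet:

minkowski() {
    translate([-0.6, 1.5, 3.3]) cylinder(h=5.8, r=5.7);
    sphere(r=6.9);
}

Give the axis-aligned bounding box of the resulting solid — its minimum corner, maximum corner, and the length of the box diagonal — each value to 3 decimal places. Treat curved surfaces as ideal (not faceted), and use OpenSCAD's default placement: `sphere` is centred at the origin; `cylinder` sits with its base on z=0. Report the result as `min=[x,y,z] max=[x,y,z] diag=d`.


A = translate([-0.6, 1.5, 3.3]) cylinder(h=5.8, r=5.7) → bbox [-6.3,-4.2,3.3] .. [5.1,7.2,9.1]
B = sphere(r=6.9) → bbox [-6.9,-6.9,-6.9] .. [6.9,6.9,6.9]
lo = A.lo+B.lo = [-6.3-6.9, -4.2-6.9, 3.3-6.9] = [-13.200,-11.100,-3.600]
hi = A.hi+B.hi = [5.1+6.9, 7.2+6.9, 9.1+6.9] = [12.000,14.100,16.000]
diag = √(25.2²+25.2²+19.6²) = √1654.24 = 40.672

min=[-13.200,-11.100,-3.600] max=[12.000,14.100,16.000] diag=40.672


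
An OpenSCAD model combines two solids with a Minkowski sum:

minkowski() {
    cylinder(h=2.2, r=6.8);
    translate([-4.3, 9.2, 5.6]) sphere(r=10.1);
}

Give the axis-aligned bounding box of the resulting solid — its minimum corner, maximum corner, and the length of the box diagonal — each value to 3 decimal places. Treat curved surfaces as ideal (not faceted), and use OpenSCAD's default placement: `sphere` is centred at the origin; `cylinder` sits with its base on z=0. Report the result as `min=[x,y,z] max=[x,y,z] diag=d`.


A = translate([-4.3, 9.2, 5.6]) sphere(r=10.1) → bbox [-14.4,-0.9,-4.5] .. [5.8,19.3,15.7]
B = cylinder(h=2.2, r=6.8) → bbox [-6.8,-6.8,0] .. [6.8,6.8,2.2]
lo = A.lo+B.lo = [-14.4-6.8, -0.9-6.8, -4.5+0] = [-21.200,-7.700,-4.500]
hi = A.hi+B.hi = [5.8+6.8, 19.3+6.8, 15.7+2.2] = [12.600,26.100,17.900]
diag = √(33.8²+33.8²+22.4²) = √2786.64 = 52.789

min=[-21.200,-7.700,-4.500] max=[12.600,26.100,17.900] diag=52.789


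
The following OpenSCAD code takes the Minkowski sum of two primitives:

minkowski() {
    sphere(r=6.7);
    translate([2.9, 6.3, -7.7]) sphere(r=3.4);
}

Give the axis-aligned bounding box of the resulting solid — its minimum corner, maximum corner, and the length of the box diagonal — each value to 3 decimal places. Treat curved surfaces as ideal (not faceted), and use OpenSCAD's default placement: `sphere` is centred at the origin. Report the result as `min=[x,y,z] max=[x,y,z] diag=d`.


A = translate([2.9, 6.3, -7.7]) sphere(r=3.4) → bbox [-0.5,2.9,-11.1] .. [6.3,9.7,-4.3]
B = sphere(r=6.7) → bbox [-6.7,-6.7,-6.7] .. [6.7,6.7,6.7]
lo = A.lo+B.lo = [-0.5-6.7, 2.9-6.7, -11.1-6.7] = [-7.200,-3.800,-17.800]
hi = A.hi+B.hi = [6.3+6.7, 9.7+6.7, -4.3+6.7] = [13.000,16.400,2.400]
diag = √(20.2²+20.2²+20.2²) = √1224.12 = 34.987

min=[-7.200,-3.800,-17.800] max=[13.000,16.400,2.400] diag=34.987


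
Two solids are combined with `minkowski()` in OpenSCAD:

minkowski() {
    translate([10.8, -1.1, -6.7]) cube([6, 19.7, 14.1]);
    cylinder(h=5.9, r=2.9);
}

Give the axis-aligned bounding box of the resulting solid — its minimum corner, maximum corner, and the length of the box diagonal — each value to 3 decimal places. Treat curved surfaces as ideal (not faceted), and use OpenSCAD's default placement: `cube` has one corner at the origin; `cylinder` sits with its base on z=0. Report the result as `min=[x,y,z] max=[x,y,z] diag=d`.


A = translate([10.8, -1.1, -6.7]) cube([6, 19.7, 14.1]) → bbox [10.8,-1.1,-6.7] .. [16.8,18.6,7.4]
B = cylinder(h=5.9, r=2.9) → bbox [-2.9,-2.9,0] .. [2.9,2.9,5.9]
lo = A.lo+B.lo = [10.8-2.9, -1.1-2.9, -6.7+0] = [7.900,-4.000,-6.700]
hi = A.hi+B.hi = [16.8+2.9, 18.6+2.9, 7.4+5.9] = [19.700,21.500,13.300]
diag = √(11.8²+25.5²+20²) = √1189.49 = 34.489

min=[7.900,-4.000,-6.700] max=[19.700,21.500,13.300] diag=34.489


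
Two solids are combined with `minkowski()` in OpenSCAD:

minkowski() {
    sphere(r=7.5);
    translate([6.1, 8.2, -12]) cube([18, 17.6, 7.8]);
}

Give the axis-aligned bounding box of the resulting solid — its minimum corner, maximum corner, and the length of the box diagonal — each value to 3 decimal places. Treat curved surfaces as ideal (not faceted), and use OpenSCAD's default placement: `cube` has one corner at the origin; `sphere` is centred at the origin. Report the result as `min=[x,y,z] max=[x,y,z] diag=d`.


min=[-1.400,0.700,-19.500] max=[31.600,33.300,3.300] diag=51.688

A = translate([6.1, 8.2, -12]) cube([18, 17.6, 7.8]) → bbox [6.1,8.2,-12] .. [24.1,25.8,-4.2]
B = sphere(r=7.5) → bbox [-7.5,-7.5,-7.5] .. [7.5,7.5,7.5]
lo = A.lo+B.lo = [6.1-7.5, 8.2-7.5, -12-7.5] = [-1.400,0.700,-19.500]
hi = A.hi+B.hi = [24.1+7.5, 25.8+7.5, -4.2+7.5] = [31.600,33.300,3.300]
diag = √(33²+32.6²+22.8²) = √2671.6 = 51.688


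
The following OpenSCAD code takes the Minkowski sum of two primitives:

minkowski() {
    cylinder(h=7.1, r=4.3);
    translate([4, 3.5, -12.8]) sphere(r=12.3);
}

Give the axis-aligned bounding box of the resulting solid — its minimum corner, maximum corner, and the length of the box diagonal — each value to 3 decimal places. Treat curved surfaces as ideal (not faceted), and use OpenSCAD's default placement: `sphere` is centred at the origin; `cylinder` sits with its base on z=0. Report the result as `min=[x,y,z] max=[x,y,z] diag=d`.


min=[-12.600,-13.100,-25.100] max=[20.600,20.100,6.600] diag=56.651

A = translate([4, 3.5, -12.8]) sphere(r=12.3) → bbox [-8.3,-8.8,-25.1] .. [16.3,15.8,-0.5]
B = cylinder(h=7.1, r=4.3) → bbox [-4.3,-4.3,0] .. [4.3,4.3,7.1]
lo = A.lo+B.lo = [-8.3-4.3, -8.8-4.3, -25.1+0] = [-12.600,-13.100,-25.100]
hi = A.hi+B.hi = [16.3+4.3, 15.8+4.3, -0.5+7.1] = [20.600,20.100,6.600]
diag = √(33.2²+33.2²+31.7²) = √3209.37 = 56.651


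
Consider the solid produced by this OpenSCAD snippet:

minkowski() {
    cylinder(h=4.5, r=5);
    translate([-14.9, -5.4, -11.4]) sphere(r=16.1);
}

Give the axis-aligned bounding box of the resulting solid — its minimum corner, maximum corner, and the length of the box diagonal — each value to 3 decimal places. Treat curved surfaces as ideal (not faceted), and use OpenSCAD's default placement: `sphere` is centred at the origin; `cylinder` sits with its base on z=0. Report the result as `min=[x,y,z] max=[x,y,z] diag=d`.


min=[-36.000,-26.500,-27.500] max=[6.200,15.700,9.200] diag=70.061

A = translate([-14.9, -5.4, -11.4]) sphere(r=16.1) → bbox [-31,-21.5,-27.5] .. [1.2,10.7,4.7]
B = cylinder(h=4.5, r=5) → bbox [-5,-5,0] .. [5,5,4.5]
lo = A.lo+B.lo = [-31-5, -21.5-5, -27.5+0] = [-36.000,-26.500,-27.500]
hi = A.hi+B.hi = [1.2+5, 10.7+5, 4.7+4.5] = [6.200,15.700,9.200]
diag = √(42.2²+42.2²+36.7²) = √4908.57 = 70.061


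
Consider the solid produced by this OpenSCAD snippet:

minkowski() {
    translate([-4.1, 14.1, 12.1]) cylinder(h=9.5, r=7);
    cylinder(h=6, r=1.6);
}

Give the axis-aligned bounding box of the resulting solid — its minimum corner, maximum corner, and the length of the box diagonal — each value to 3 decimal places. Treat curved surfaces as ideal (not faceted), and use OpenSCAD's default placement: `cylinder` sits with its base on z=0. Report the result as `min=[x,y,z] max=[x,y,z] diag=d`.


min=[-12.700,5.500,12.100] max=[4.500,22.700,27.600] diag=28.843

A = translate([-4.1, 14.1, 12.1]) cylinder(h=9.5, r=7) → bbox [-11.1,7.1,12.1] .. [2.9,21.1,21.6]
B = cylinder(h=6, r=1.6) → bbox [-1.6,-1.6,0] .. [1.6,1.6,6]
lo = A.lo+B.lo = [-11.1-1.6, 7.1-1.6, 12.1+0] = [-12.700,5.500,12.100]
hi = A.hi+B.hi = [2.9+1.6, 21.1+1.6, 21.6+6] = [4.500,22.700,27.600]
diag = √(17.2²+17.2²+15.5²) = √831.93 = 28.843


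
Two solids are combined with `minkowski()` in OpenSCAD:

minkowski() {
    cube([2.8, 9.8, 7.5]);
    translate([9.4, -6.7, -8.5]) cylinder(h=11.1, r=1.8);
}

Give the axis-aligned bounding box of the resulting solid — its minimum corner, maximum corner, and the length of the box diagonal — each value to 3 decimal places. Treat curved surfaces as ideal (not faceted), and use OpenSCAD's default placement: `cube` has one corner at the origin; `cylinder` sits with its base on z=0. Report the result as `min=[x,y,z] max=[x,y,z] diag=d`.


min=[7.600,-8.500,-8.500] max=[14.000,4.900,10.100] diag=23.801

A = translate([9.4, -6.7, -8.5]) cylinder(h=11.1, r=1.8) → bbox [7.6,-8.5,-8.5] .. [11.2,-4.9,2.6]
B = cube([2.8, 9.8, 7.5]) → bbox [0,0,0] .. [2.8,9.8,7.5]
lo = A.lo+B.lo = [7.6+0, -8.5+0, -8.5+0] = [7.600,-8.500,-8.500]
hi = A.hi+B.hi = [11.2+2.8, -4.9+9.8, 2.6+7.5] = [14.000,4.900,10.100]
diag = √(6.4²+13.4²+18.6²) = √566.48 = 23.801


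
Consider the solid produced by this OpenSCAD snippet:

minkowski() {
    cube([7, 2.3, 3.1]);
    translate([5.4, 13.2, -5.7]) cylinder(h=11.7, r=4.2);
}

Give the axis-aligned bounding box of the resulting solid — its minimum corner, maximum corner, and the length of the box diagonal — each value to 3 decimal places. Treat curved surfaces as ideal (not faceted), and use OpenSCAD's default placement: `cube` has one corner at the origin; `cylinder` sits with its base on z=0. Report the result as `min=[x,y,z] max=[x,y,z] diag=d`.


A = translate([5.4, 13.2, -5.7]) cylinder(h=11.7, r=4.2) → bbox [1.2,9,-5.7] .. [9.6,17.4,6]
B = cube([7, 2.3, 3.1]) → bbox [0,0,0] .. [7,2.3,3.1]
lo = A.lo+B.lo = [1.2+0, 9+0, -5.7+0] = [1.200,9.000,-5.700]
hi = A.hi+B.hi = [9.6+7, 17.4+2.3, 6+3.1] = [16.600,19.700,9.100]
diag = √(15.4²+10.7²+14.8²) = √570.69 = 23.889

min=[1.200,9.000,-5.700] max=[16.600,19.700,9.100] diag=23.889


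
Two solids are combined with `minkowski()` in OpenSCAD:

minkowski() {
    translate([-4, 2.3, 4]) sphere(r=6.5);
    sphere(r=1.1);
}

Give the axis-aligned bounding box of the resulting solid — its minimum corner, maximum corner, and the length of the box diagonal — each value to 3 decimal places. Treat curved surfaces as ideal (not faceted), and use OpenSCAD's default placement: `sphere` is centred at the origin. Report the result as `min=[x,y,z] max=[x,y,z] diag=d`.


A = translate([-4, 2.3, 4]) sphere(r=6.5) → bbox [-10.5,-4.2,-2.5] .. [2.5,8.8,10.5]
B = sphere(r=1.1) → bbox [-1.1,-1.1,-1.1] .. [1.1,1.1,1.1]
lo = A.lo+B.lo = [-10.5-1.1, -4.2-1.1, -2.5-1.1] = [-11.600,-5.300,-3.600]
hi = A.hi+B.hi = [2.5+1.1, 8.8+1.1, 10.5+1.1] = [3.600,9.900,11.600]
diag = √(15.2²+15.2²+15.2²) = √693.12 = 26.327

min=[-11.600,-5.300,-3.600] max=[3.600,9.900,11.600] diag=26.327


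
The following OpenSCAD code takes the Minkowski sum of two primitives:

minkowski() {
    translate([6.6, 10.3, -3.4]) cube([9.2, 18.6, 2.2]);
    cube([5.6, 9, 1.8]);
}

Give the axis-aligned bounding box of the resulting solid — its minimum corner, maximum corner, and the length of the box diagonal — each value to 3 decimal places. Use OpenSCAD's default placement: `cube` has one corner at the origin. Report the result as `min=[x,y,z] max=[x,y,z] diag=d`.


A = translate([6.6, 10.3, -3.4]) cube([9.2, 18.6, 2.2]) → bbox [6.6,10.3,-3.4] .. [15.8,28.9,-1.2]
B = cube([5.6, 9, 1.8]) → bbox [0,0,0] .. [5.6,9,1.8]
lo = A.lo+B.lo = [6.6+0, 10.3+0, -3.4+0] = [6.600,10.300,-3.400]
hi = A.hi+B.hi = [15.8+5.6, 28.9+9, -1.2+1.8] = [21.400,37.900,0.600]
diag = √(14.8²+27.6²+4²) = √996.8 = 31.572

min=[6.600,10.300,-3.400] max=[21.400,37.900,0.600] diag=31.572


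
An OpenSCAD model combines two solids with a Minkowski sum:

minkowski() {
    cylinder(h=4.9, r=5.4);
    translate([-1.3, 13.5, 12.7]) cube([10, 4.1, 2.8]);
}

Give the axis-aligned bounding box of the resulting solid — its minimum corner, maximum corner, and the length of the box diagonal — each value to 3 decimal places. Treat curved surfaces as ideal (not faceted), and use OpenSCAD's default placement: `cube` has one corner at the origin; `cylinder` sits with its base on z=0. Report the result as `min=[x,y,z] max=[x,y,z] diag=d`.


min=[-6.700,8.100,12.700] max=[14.100,23.000,20.400] diag=26.720

A = translate([-1.3, 13.5, 12.7]) cube([10, 4.1, 2.8]) → bbox [-1.3,13.5,12.7] .. [8.7,17.6,15.5]
B = cylinder(h=4.9, r=5.4) → bbox [-5.4,-5.4,0] .. [5.4,5.4,4.9]
lo = A.lo+B.lo = [-1.3-5.4, 13.5-5.4, 12.7+0] = [-6.700,8.100,12.700]
hi = A.hi+B.hi = [8.7+5.4, 17.6+5.4, 15.5+4.9] = [14.100,23.000,20.400]
diag = √(20.8²+14.9²+7.7²) = √713.94 = 26.720


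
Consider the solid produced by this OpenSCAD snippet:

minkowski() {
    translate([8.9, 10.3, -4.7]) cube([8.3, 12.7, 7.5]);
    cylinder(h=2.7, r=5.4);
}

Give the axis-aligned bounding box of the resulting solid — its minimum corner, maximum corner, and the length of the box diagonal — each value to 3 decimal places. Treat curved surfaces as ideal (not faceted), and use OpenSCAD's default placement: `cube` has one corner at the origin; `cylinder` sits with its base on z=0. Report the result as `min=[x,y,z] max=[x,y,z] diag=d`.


min=[3.500,4.900,-4.700] max=[22.600,28.400,5.500] diag=31.955

A = translate([8.9, 10.3, -4.7]) cube([8.3, 12.7, 7.5]) → bbox [8.9,10.3,-4.7] .. [17.2,23,2.8]
B = cylinder(h=2.7, r=5.4) → bbox [-5.4,-5.4,0] .. [5.4,5.4,2.7]
lo = A.lo+B.lo = [8.9-5.4, 10.3-5.4, -4.7+0] = [3.500,4.900,-4.700]
hi = A.hi+B.hi = [17.2+5.4, 23+5.4, 2.8+2.7] = [22.600,28.400,5.500]
diag = √(19.1²+23.5²+10.2²) = √1021.1 = 31.955


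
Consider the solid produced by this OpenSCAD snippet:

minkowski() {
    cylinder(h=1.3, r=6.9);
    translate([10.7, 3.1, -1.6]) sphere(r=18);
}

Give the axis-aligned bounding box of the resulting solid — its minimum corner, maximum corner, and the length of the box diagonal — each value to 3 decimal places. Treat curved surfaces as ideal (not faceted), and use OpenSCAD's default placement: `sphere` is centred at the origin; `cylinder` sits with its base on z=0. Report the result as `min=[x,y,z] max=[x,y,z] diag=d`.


min=[-14.200,-21.800,-19.600] max=[35.600,28.000,17.700] diag=79.695

A = translate([10.7, 3.1, -1.6]) sphere(r=18) → bbox [-7.3,-14.9,-19.6] .. [28.7,21.1,16.4]
B = cylinder(h=1.3, r=6.9) → bbox [-6.9,-6.9,0] .. [6.9,6.9,1.3]
lo = A.lo+B.lo = [-7.3-6.9, -14.9-6.9, -19.6+0] = [-14.200,-21.800,-19.600]
hi = A.hi+B.hi = [28.7+6.9, 21.1+6.9, 16.4+1.3] = [35.600,28.000,17.700]
diag = √(49.8²+49.8²+37.3²) = √6351.37 = 79.695


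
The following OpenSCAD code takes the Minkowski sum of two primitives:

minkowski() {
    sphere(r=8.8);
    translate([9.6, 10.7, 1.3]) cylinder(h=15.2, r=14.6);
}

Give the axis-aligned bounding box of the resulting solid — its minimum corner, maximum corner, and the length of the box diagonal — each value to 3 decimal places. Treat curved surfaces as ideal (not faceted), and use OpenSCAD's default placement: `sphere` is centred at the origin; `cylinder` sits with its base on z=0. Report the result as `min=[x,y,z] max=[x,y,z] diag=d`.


A = translate([9.6, 10.7, 1.3]) cylinder(h=15.2, r=14.6) → bbox [-5,-3.9,1.3] .. [24.2,25.3,16.5]
B = sphere(r=8.8) → bbox [-8.8,-8.8,-8.8] .. [8.8,8.8,8.8]
lo = A.lo+B.lo = [-5-8.8, -3.9-8.8, 1.3-8.8] = [-13.800,-12.700,-7.500]
hi = A.hi+B.hi = [24.2+8.8, 25.3+8.8, 16.5+8.8] = [33.000,34.100,25.300]
diag = √(46.8²+46.8²+32.8²) = √5456.32 = 73.867

min=[-13.800,-12.700,-7.500] max=[33.000,34.100,25.300] diag=73.867


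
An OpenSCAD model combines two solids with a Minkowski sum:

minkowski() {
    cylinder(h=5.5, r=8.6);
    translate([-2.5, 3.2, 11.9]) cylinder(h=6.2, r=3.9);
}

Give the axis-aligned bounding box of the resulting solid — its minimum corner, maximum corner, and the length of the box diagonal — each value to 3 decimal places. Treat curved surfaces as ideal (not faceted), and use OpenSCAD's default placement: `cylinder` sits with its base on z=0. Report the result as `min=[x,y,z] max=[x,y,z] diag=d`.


A = translate([-2.5, 3.2, 11.9]) cylinder(h=6.2, r=3.9) → bbox [-6.4,-0.7,11.9] .. [1.4,7.1,18.1]
B = cylinder(h=5.5, r=8.6) → bbox [-8.6,-8.6,0] .. [8.6,8.6,5.5]
lo = A.lo+B.lo = [-6.4-8.6, -0.7-8.6, 11.9+0] = [-15.000,-9.300,11.900]
hi = A.hi+B.hi = [1.4+8.6, 7.1+8.6, 18.1+5.5] = [10.000,15.700,23.600]
diag = √(25²+25²+11.7²) = √1386.89 = 37.241

min=[-15.000,-9.300,11.900] max=[10.000,15.700,23.600] diag=37.241


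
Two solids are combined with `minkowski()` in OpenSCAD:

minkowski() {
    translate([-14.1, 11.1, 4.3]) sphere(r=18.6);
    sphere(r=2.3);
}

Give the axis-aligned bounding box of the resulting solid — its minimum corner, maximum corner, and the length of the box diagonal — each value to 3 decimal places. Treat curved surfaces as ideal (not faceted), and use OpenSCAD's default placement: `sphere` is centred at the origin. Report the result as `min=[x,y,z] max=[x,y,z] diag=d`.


A = translate([-14.1, 11.1, 4.3]) sphere(r=18.6) → bbox [-32.7,-7.5,-14.3] .. [4.5,29.7,22.9]
B = sphere(r=2.3) → bbox [-2.3,-2.3,-2.3] .. [2.3,2.3,2.3]
lo = A.lo+B.lo = [-32.7-2.3, -7.5-2.3, -14.3-2.3] = [-35.000,-9.800,-16.600]
hi = A.hi+B.hi = [4.5+2.3, 29.7+2.3, 22.9+2.3] = [6.800,32.000,25.200]
diag = √(41.8²+41.8²+41.8²) = √5241.72 = 72.400

min=[-35.000,-9.800,-16.600] max=[6.800,32.000,25.200] diag=72.400


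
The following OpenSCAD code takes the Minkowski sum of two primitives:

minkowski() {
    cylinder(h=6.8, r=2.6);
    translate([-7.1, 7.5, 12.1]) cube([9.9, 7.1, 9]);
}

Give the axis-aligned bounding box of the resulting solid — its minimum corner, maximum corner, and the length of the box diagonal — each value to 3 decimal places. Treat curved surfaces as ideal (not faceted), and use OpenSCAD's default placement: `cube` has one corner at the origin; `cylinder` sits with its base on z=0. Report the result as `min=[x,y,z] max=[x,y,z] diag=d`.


min=[-9.700,4.900,12.100] max=[5.400,17.200,27.900] diag=25.079

A = translate([-7.1, 7.5, 12.1]) cube([9.9, 7.1, 9]) → bbox [-7.1,7.5,12.1] .. [2.8,14.6,21.1]
B = cylinder(h=6.8, r=2.6) → bbox [-2.6,-2.6,0] .. [2.6,2.6,6.8]
lo = A.lo+B.lo = [-7.1-2.6, 7.5-2.6, 12.1+0] = [-9.700,4.900,12.100]
hi = A.hi+B.hi = [2.8+2.6, 14.6+2.6, 21.1+6.8] = [5.400,17.200,27.900]
diag = √(15.1²+12.3²+15.8²) = √628.94 = 25.079


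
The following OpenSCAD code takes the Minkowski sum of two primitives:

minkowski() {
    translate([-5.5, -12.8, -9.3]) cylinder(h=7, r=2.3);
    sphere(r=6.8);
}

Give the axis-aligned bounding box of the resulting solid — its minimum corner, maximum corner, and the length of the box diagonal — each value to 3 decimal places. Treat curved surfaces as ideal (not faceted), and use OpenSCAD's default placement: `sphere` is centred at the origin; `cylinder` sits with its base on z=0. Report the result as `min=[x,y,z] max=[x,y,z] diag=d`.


A = translate([-5.5, -12.8, -9.3]) cylinder(h=7, r=2.3) → bbox [-7.8,-15.1,-9.3] .. [-3.2,-10.5,-2.3]
B = sphere(r=6.8) → bbox [-6.8,-6.8,-6.8] .. [6.8,6.8,6.8]
lo = A.lo+B.lo = [-7.8-6.8, -15.1-6.8, -9.3-6.8] = [-14.600,-21.900,-16.100]
hi = A.hi+B.hi = [-3.2+6.8, -10.5+6.8, -2.3+6.8] = [3.600,-3.700,4.500]
diag = √(18.2²+18.2²+20.6²) = √1086.84 = 32.967

min=[-14.600,-21.900,-16.100] max=[3.600,-3.700,4.500] diag=32.967
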